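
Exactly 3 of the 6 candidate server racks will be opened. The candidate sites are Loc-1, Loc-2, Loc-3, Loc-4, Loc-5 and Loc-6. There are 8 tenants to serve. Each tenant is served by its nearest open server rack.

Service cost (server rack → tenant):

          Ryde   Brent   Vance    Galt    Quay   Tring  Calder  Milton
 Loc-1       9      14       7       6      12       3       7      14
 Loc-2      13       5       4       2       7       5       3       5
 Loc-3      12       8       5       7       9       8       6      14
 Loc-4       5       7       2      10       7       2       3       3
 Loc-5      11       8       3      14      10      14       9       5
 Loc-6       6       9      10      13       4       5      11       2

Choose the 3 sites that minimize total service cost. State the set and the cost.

With exactly 3 open, each tenant uses its cheapest among the chosen.
{Loc-2, Loc-4, Loc-6}: Ryde→Loc-4 5, Brent→Loc-2 5, Vance→Loc-4 2, Galt→Loc-2 2, Quay→Loc-6 4, Tring→Loc-4 2, Calder→Loc-2 3, Milton→Loc-6 2. Service cost 25.
{Loc-1, Loc-2, Loc-4}: service cost 29
{Loc-1, Loc-2, Loc-6}: service cost 29
Among all 20 size-3 choices, {Loc-2, Loc-4, Loc-6} is lowest.

Choose Loc-2, Loc-4 and Loc-6; total service cost 25.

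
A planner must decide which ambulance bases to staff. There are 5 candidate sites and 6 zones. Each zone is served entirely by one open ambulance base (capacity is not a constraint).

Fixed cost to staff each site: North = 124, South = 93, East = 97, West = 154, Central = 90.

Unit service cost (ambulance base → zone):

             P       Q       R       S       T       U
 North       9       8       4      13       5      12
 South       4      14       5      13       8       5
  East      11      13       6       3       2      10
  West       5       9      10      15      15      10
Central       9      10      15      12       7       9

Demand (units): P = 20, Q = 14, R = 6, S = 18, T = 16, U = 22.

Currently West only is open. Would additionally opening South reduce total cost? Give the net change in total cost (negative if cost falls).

Yes — net change −215 (cost falls by 215).

Current service cost with {West}: 1016.
Adding South: each zone re-picks its cheapest; new service cost 708, saving 308.
Extra fixed cost: 93. Net change = 93 − 308 = -215.
(Totals: 1170 → 955.)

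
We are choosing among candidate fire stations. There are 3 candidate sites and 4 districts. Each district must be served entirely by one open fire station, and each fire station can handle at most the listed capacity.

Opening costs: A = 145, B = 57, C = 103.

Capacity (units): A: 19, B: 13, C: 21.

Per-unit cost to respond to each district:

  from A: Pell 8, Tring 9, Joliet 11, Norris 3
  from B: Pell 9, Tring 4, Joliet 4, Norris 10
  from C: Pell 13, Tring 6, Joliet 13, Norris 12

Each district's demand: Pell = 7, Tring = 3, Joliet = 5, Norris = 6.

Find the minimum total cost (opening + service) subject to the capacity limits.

Minimum total cost: 308

Open {A, B}: Pell→A 8·7=56, Tring→B 4·3=12, Joliet→B 4·5=20, Norris→A 3·6=18.
Loads: A carries 13/19, B carries 8/13. Service 106; fixed 202; total 308.
Next best feasible plan costs 323.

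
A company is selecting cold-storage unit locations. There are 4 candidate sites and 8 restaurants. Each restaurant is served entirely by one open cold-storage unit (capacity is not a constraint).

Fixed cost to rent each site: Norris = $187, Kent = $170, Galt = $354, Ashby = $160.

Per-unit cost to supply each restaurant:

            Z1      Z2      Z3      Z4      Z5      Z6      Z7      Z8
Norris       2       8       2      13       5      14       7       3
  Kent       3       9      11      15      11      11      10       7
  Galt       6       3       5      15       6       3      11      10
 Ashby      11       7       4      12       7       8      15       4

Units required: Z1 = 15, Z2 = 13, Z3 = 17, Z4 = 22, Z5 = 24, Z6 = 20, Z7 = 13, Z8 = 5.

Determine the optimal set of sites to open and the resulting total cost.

Open Norris only; minimum total cost 1147.

For any fixed open set, each restaurant goes to its cheapest open site; total = fixed + service.
{Norris}: Z1→Norris 2·15=30, Z2→Norris 8·13=104, Z3→Norris 2·17=34, Z4→Norris 13·22=286, Z5→Norris 5·24=120, Z6→Norris 14·20=280, Z7→Norris 7·13=91, Z8→Norris 3·5=15. Service 960; fixed 187; total 1147.
{Norris, Ashby}: Z1→Norris 2·15=30, Z2→Ashby 7·13=91, Z3→Norris 2·17=34, Z4→Ashby 12·22=264, Z5→Norris 5·24=120, Z6→Ashby 8·20=160, Z7→Norris 7·13=91, Z8→Norris 3·5=15. Service 805; fixed 347; total 1152.
{Norris, Galt}: Z1→Norris 2·15=30, Z2→Galt 3·13=39, Z3→Norris 2·17=34, Z4→Norris 13·22=286, Z5→Norris 5·24=120, Z6→Galt 3·20=60, Z7→Norris 7·13=91, Z8→Norris 3·5=15. Service 675; fixed 541; total 1216.
{Norris, Kent, Galt, Ashby}: Z1→Norris 2·15=30, Z2→Galt 3·13=39, Z3→Norris 2·17=34, Z4→Ashby 12·22=264, Z5→Norris 5·24=120, Z6→Galt 3·20=60, Z7→Norris 7·13=91, Z8→Norris 3·5=15. Service 653; fixed 871; total 1524.
No other subset beats 1147.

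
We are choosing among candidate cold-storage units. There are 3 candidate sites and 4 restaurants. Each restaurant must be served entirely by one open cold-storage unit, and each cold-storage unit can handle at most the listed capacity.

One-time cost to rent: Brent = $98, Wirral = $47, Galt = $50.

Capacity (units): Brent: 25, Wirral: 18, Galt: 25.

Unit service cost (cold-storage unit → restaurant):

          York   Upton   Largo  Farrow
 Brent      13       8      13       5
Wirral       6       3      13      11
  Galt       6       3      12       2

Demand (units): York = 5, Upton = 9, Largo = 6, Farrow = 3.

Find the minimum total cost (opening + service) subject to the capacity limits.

Open {Galt}: York→Galt 6·5=30, Upton→Galt 3·9=27, Largo→Galt 12·6=72, Farrow→Galt 2·3=6.
Loads: Galt carries 23/25. Service 135; fixed 50; total 185.
Next best feasible plan costs 232.

Minimum total cost: 185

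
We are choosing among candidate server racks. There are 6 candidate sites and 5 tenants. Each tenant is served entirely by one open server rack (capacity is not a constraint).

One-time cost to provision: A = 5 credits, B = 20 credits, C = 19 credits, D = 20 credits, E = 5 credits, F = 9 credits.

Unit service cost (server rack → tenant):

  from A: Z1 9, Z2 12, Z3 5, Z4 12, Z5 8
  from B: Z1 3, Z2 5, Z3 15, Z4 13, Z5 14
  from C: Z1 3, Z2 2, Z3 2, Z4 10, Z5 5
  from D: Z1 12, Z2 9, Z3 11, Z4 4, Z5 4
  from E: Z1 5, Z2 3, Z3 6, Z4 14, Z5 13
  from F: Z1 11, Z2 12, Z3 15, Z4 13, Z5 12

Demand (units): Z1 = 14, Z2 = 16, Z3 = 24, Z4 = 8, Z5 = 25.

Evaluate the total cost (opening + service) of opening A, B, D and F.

Each tenant is assigned to its cheapest site among the open ones.
{A, B, D, F}: Z1→B 3·14=42, Z2→B 5·16=80, Z3→A 5·24=120, Z4→D 4·8=32, Z5→D 4·25=100. Service 374; fixed 54; total 428.

Total cost: 428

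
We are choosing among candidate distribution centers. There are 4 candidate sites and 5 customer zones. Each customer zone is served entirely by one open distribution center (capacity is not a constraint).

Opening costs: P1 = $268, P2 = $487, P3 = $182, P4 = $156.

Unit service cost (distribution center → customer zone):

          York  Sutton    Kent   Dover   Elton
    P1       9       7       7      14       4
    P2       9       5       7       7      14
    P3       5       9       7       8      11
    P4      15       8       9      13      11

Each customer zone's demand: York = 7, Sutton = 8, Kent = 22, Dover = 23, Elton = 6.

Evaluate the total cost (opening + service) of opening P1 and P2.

Total cost: 1197

Each customer zone is assigned to its cheapest site among the open ones.
{P1, P2}: York→P1 9·7=63, Sutton→P2 5·8=40, Kent→P1 7·22=154, Dover→P2 7·23=161, Elton→P1 4·6=24. Service 442; fixed 755; total 1197.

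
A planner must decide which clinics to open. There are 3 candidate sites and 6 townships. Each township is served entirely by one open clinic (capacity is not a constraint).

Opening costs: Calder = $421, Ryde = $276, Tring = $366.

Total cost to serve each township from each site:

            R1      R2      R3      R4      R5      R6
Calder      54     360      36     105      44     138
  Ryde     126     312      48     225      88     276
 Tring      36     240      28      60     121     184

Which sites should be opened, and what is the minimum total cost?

Open Tring only; minimum total cost 1035.

For any fixed open set, each township goes to its cheapest open site; total = fixed + service.
{Tring}: R1→Tring 36, R2→Tring 240, R3→Tring 28, R4→Tring 60, R5→Tring 121, R6→Tring 184. Service 669; fixed 366; total 1035.
{Calder}: R1→Calder 54, R2→Calder 360, R3→Calder 36, R4→Calder 105, R5→Calder 44, R6→Calder 138. Service 737; fixed 421; total 1158.
{Ryde, Tring}: service 636 + fixed 642 = 1278
{Calder, Ryde, Tring}: service 546 + fixed 1063 = 1609
No other subset beats 1035.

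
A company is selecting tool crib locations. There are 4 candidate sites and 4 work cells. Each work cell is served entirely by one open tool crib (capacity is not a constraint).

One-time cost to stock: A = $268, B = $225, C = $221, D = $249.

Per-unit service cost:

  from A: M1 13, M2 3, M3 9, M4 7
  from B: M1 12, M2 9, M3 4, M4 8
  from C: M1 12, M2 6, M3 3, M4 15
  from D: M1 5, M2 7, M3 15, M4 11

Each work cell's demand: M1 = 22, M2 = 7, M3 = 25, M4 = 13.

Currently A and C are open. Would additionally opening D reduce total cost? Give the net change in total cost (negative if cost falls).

No — net change +95 (cost rises by 95).

Current service cost with {A, C}: 451.
Adding D: each work cell re-picks its cheapest; new service cost 297, saving 154.
Extra fixed cost: 249. Net change = 249 − 154 = 95.
(Totals: 940 → 1035.)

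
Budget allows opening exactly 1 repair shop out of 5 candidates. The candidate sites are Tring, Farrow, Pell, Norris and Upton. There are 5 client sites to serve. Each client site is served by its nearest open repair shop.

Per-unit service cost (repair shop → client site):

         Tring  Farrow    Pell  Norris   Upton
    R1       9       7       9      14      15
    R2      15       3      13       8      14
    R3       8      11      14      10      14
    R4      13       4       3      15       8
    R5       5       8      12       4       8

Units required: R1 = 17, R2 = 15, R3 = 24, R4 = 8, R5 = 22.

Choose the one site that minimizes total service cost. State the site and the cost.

Choose Farrow only; total service cost 636.

With exactly 1 open, each client site uses its cheapest among the chosen.
{Farrow}: R1→Farrow 7·17=119, R2→Farrow 3·15=45, R3→Farrow 11·24=264, R4→Farrow 4·8=32, R5→Farrow 8·22=176. Service cost 636.
{Tring}: service cost 784
{Norris}: service cost 806
Among all 5 size-1 choices, {Farrow} is lowest.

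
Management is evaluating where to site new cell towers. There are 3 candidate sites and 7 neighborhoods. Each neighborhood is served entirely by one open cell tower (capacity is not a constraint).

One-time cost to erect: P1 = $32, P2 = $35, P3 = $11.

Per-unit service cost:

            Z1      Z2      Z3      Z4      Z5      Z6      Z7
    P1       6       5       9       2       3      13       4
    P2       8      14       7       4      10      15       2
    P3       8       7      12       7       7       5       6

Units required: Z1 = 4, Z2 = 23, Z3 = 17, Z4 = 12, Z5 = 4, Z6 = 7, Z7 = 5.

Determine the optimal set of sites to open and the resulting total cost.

For any fixed open set, each neighborhood goes to its cheapest open site; total = fixed + service.
{P1, P2, P3}: Z1→P1 6·4=24, Z2→P1 5·23=115, Z3→P2 7·17=119, Z4→P1 2·12=24, Z5→P1 3·4=12, Z6→P3 5·7=35, Z7→P2 2·5=10. Service 339; fixed 78; total 417.
{P1, P3}: service 383 + fixed 43 = 426
{P1, P2}: Z1→P1 6·4=24, Z2→P1 5·23=115, Z3→P2 7·17=119, Z4→P1 2·12=24, Z5→P1 3·4=12, Z6→P1 13·7=91, Z7→P2 2·5=10. Service 395; fixed 67; total 462.
{P3}: service 574 + fixed 11 = 585
(All 7 nonempty subsets were checked; P1, P2 and P3 is lowest.)

Open P1, P2 and P3; minimum total cost 417.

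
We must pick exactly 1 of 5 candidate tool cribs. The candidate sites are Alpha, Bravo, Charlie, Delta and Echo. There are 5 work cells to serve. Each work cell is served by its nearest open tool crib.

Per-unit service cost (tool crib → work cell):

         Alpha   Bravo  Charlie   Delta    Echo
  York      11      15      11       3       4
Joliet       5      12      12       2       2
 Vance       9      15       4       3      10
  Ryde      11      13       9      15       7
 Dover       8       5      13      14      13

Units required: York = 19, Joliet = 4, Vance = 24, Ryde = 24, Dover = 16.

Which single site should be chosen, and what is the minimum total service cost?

With exactly 1 open, each work cell uses its cheapest among the chosen.
{Echo}: York→Echo 4·19=76, Joliet→Echo 2·4=8, Vance→Echo 10·24=240, Ryde→Echo 7·24=168, Dover→Echo 13·16=208. Service cost 700.
{Delta}: service cost 721
{Charlie}: service cost 777
Among all 5 size-1 choices, {Echo} is lowest.

Choose Echo only; total service cost 700.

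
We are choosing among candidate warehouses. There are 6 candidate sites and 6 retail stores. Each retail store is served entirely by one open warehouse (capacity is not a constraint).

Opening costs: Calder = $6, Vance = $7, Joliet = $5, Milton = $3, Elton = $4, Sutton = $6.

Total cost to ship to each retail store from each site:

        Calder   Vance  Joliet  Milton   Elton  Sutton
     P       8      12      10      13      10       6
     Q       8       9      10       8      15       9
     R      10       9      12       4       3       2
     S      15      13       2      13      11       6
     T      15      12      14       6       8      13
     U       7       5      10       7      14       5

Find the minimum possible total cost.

Minimum total cost: 42

For any fixed open set, each retail store goes to its cheapest open site; total = fixed + service.
{Milton, Sutton}: P→Sutton 6, Q→Milton 8, R→Sutton 2, S→Sutton 6, T→Milton 6, U→Sutton 5. Service 33; fixed 9; total 42.
{Joliet, Milton, Sutton}: service 29 + fixed 14 = 43
{Joliet, Milton}: service 37 + fixed 8 = 45
{Calder, Vance, Joliet, Milton, Elton, Sutton}: P→Sutton 6, Q→Calder 8, R→Sutton 2, S→Joliet 2, T→Milton 6, U→Vance 5. Service 29; fixed 31; total 60.
No other subset beats 42.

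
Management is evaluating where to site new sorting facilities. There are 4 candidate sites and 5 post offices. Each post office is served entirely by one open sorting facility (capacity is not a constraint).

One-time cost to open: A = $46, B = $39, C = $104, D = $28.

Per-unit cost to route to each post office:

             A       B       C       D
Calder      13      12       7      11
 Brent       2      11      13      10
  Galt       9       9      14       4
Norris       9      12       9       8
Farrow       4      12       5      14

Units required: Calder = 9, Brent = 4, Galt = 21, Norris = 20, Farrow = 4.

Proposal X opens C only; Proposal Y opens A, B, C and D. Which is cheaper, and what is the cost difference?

Proposal X: {C}: Calder→C 7·9=63, Brent→C 13·4=52, Galt→C 14·21=294, Norris→C 9·20=180, Farrow→C 5·4=20. Service 609; fixed 104; total 713.
Proposal Y: {A, B, C, D}: Calder→C 7·9=63, Brent→A 2·4=8, Galt→D 4·21=84, Norris→D 8·20=160, Farrow→A 4·4=16. Service 331; fixed 217; total 548.
Difference: |713 − 548| = 165.

Proposal Y is cheaper by 165.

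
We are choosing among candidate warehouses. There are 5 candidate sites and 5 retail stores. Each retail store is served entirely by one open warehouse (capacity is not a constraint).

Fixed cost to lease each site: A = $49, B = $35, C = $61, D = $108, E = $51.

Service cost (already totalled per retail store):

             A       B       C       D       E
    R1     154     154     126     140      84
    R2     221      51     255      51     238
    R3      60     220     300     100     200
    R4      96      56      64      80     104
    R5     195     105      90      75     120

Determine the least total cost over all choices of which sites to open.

For any fixed open set, each retail store goes to its cheapest open site; total = fixed + service.
{A, B, E}: R1→E 84, R2→B 51, R3→A 60, R4→B 56, R5→B 105. Service 356; fixed 135; total 491.
{A, B}: service 426 + fixed 84 = 510
{A, B, C}: R1→C 126, R2→B 51, R3→A 60, R4→B 56, R5→C 90. Service 383; fixed 145; total 528.
{A, B, C, D, E}: service 326 + fixed 304 = 630
No other subset beats 491.

Minimum total cost: 491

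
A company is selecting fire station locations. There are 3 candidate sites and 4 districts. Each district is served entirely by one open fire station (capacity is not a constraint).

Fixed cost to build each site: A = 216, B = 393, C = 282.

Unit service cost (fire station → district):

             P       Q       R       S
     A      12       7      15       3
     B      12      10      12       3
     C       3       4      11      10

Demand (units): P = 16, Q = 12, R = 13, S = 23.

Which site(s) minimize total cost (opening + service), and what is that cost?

Open C only; minimum total cost 751.

For any fixed open set, each district goes to its cheapest open site; total = fixed + service.
{C}: P→C 3·16=48, Q→C 4·12=48, R→C 11·13=143, S→C 10·23=230. Service 469; fixed 282; total 751.
{A}: service 540 + fixed 216 = 756
{A, C}: P→C 3·16=48, Q→C 4·12=48, R→C 11·13=143, S→A 3·23=69. Service 308; fixed 498; total 806.
{A, B, C}: service 308 + fixed 891 = 1199
(All 7 nonempty subsets were checked; C only is lowest.)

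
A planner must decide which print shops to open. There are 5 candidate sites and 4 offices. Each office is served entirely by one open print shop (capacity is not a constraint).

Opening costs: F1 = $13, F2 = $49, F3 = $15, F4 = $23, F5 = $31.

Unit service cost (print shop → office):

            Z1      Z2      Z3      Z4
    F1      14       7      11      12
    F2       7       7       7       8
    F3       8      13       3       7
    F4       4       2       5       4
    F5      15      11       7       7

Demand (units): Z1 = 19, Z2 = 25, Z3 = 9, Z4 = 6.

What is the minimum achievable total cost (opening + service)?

For any fixed open set, each office goes to its cheapest open site; total = fixed + service.
{F3, F4}: Z1→F4 4·19=76, Z2→F4 2·25=50, Z3→F3 3·9=27, Z4→F4 4·6=24. Service 177; fixed 38; total 215.
{F4}: Z1→F4 4·19=76, Z2→F4 2·25=50, Z3→F4 5·9=45, Z4→F4 4·6=24. Service 195; fixed 23; total 218.
{F1, F3, F4}: service 177 + fixed 51 = 228
{F1, F2, F3, F4, F5}: service 177 + fixed 131 = 308
No other subset beats 215.

Minimum total cost: 215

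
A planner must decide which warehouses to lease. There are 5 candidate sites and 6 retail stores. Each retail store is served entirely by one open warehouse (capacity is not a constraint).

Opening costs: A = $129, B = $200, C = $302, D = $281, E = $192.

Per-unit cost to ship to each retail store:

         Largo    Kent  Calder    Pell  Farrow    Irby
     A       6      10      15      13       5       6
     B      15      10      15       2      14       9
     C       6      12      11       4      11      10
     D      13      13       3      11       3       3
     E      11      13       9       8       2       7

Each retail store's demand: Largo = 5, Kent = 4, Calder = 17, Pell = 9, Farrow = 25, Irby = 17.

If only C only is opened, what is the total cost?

Each retail store is assigned to its cheapest site among the open ones.
{C}: Largo→C 6·5=30, Kent→C 12·4=48, Calder→C 11·17=187, Pell→C 4·9=36, Farrow→C 11·25=275, Irby→C 10·17=170. Service 746; fixed 302; total 1048.

Total cost: 1048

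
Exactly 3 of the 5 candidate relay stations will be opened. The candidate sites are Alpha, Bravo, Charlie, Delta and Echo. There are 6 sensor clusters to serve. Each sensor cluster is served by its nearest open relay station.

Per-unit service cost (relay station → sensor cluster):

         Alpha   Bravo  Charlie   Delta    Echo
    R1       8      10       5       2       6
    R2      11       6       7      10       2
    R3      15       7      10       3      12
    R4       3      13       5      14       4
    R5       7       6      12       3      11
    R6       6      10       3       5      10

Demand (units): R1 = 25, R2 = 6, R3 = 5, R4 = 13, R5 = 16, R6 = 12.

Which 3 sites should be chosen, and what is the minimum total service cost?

Choose Charlie, Delta and Echo; total service cost 213.

With exactly 3 open, each sensor cluster uses its cheapest among the chosen.
{Charlie, Delta, Echo}: R1→Delta 2·25=50, R2→Echo 2·6=12, R3→Delta 3·5=15, R4→Echo 4·13=52, R5→Delta 3·16=48, R6→Charlie 3·12=36. Service cost 213.
{Alpha, Delta, Echo}: service cost 224
{Alpha, Charlie, Delta}: service cost 230
Among all 10 size-3 choices, {Charlie, Delta, Echo} is lowest.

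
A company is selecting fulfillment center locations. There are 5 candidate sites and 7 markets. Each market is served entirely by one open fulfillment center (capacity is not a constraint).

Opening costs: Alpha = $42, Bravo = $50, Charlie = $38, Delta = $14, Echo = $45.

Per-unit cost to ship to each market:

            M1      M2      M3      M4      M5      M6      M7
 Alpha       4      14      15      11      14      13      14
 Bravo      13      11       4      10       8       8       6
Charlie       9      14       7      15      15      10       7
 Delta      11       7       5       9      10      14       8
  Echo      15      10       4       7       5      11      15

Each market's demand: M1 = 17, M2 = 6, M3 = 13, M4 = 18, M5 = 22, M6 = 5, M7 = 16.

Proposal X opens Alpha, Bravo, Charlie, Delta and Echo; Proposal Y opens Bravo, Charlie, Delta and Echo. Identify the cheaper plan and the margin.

Proposal X is cheaper by 43.

Proposal X: {Alpha, Bravo, Charlie, Delta, Echo}: M1→Alpha 4·17=68, M2→Delta 7·6=42, M3→Bravo 4·13=52, M4→Echo 7·18=126, M5→Echo 5·22=110, M6→Bravo 8·5=40, M7→Bravo 6·16=96. Service 534; fixed 189; total 723.
Proposal Y: {Bravo, Charlie, Delta, Echo}: M1→Charlie 9·17=153, M2→Delta 7·6=42, M3→Bravo 4·13=52, M4→Echo 7·18=126, M5→Echo 5·22=110, M6→Bravo 8·5=40, M7→Bravo 6·16=96. Service 619; fixed 147; total 766.
Difference: |723 − 766| = 43.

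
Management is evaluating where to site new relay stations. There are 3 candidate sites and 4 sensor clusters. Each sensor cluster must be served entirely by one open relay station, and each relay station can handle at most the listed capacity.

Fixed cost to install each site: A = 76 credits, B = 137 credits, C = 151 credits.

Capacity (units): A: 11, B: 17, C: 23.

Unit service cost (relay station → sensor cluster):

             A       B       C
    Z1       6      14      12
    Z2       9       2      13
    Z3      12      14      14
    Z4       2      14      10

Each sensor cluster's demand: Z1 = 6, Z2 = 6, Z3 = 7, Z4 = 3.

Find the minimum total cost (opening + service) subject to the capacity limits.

Open {A, B}: Z1→A 6·6=36, Z2→B 2·6=12, Z3→B 14·7=98, Z4→A 2·3=6.
Loads: A carries 9/11, B carries 13/17. Service 152; fixed 213; total 365.
Next best feasible plan costs 399.

Minimum total cost: 365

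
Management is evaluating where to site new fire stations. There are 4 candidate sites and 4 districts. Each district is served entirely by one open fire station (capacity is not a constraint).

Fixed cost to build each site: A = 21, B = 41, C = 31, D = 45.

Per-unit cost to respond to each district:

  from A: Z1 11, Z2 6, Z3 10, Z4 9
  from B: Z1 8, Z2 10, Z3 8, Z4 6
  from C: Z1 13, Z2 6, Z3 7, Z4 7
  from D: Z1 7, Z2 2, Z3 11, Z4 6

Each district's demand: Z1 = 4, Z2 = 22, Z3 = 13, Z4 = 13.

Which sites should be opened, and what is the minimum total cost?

Open C and D; minimum total cost 317.

For any fixed open set, each district goes to its cheapest open site; total = fixed + service.
{C, D}: Z1→D 7·4=28, Z2→D 2·22=44, Z3→C 7·13=91, Z4→D 6·13=78. Service 241; fixed 76; total 317.
{A, C, D}: service 241 + fixed 97 = 338
{D}: service 293 + fixed 45 = 338
{A, B, C, D}: service 241 + fixed 138 = 379
(All 15 nonempty subsets were checked; C and D is lowest.)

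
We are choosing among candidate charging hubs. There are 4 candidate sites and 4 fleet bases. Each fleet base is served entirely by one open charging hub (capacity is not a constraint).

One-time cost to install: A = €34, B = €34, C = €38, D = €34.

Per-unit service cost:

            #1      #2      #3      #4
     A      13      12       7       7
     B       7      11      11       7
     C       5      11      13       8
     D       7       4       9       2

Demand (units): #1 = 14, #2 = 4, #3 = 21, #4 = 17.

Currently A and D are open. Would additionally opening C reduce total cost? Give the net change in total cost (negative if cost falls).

No — net change +10 (cost rises by 10).

Current service cost with {A, D}: 295.
Adding C: each fleet base re-picks its cheapest; new service cost 267, saving 28.
Extra fixed cost: 38. Net change = 38 − 28 = 10.
(Totals: 363 → 373.)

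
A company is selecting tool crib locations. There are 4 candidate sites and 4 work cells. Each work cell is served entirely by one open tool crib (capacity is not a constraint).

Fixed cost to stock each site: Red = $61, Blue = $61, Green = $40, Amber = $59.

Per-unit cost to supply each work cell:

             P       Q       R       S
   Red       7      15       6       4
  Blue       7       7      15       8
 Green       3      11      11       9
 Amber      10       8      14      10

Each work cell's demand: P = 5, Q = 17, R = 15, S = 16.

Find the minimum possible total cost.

Minimum total cost: 430

For any fixed open set, each work cell goes to its cheapest open site; total = fixed + service.
{Red, Blue}: P→Red 7·5=35, Q→Blue 7·17=119, R→Red 6·15=90, S→Red 4·16=64. Service 308; fixed 122; total 430.
{Red, Amber}: service 325 + fixed 120 = 445
{Red, Blue, Green}: service 288 + fixed 162 = 450
{Red, Blue, Green, Amber}: service 288 + fixed 221 = 509
No other subset beats 430.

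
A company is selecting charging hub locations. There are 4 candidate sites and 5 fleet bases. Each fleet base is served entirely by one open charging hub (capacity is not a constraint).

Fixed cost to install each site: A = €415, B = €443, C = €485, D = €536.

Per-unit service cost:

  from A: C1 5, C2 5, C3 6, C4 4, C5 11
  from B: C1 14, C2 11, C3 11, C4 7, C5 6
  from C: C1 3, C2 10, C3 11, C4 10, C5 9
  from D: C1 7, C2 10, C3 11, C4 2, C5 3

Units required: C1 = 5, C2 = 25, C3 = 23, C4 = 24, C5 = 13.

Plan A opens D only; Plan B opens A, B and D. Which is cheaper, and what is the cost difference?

Plan A is cheaper by 608.

Plan A: {D}: C1→D 7·5=35, C2→D 10·25=250, C3→D 11·23=253, C4→D 2·24=48, C5→D 3·13=39. Service 625; fixed 536; total 1161.
Plan B: {A, B, D}: C1→A 5·5=25, C2→A 5·25=125, C3→A 6·23=138, C4→D 2·24=48, C5→D 3·13=39. Service 375; fixed 1394; total 1769.
Difference: |1161 − 1769| = 608.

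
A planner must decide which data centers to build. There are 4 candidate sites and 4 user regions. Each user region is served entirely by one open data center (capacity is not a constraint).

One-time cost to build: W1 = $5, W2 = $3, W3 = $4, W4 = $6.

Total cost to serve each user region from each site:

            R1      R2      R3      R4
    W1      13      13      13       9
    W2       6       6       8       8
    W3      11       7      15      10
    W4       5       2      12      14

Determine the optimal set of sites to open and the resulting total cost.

For any fixed open set, each user region goes to its cheapest open site; total = fixed + service.
{W2}: R1→W2 6, R2→W2 6, R3→W2 8, R4→W2 8. Service 28; fixed 3; total 31.
{W2, W4}: R1→W4 5, R2→W4 2, R3→W2 8, R4→W2 8. Service 23; fixed 9; total 32.
{W2, W3}: service 28 + fixed 7 = 35
{W1, W2, W3, W4}: service 23 + fixed 18 = 41
(All 15 nonempty subsets were checked; W2 only is lowest.)

Open W2 only; minimum total cost 31.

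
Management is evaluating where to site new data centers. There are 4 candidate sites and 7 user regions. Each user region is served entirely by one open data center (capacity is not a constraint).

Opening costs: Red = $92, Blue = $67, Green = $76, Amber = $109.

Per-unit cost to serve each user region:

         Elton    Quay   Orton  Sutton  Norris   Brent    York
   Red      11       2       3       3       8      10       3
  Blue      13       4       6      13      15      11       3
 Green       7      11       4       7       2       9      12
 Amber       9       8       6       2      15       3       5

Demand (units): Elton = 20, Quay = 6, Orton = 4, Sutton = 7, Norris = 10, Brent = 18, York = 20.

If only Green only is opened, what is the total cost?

Each user region is assigned to its cheapest site among the open ones.
{Green}: Elton→Green 7·20=140, Quay→Green 11·6=66, Orton→Green 4·4=16, Sutton→Green 7·7=49, Norris→Green 2·10=20, Brent→Green 9·18=162, York→Green 12·20=240. Service 693; fixed 76; total 769.

Total cost: 769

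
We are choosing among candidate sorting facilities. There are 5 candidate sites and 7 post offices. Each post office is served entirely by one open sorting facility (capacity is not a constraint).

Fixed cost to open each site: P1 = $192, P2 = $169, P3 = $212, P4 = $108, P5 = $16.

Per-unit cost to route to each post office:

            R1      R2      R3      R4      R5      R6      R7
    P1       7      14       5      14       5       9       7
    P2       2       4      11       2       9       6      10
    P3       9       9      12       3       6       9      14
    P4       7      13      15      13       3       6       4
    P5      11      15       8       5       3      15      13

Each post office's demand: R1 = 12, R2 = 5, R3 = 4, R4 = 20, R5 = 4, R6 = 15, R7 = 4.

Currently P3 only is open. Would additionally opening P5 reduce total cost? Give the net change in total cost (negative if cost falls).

Current service cost with {P3}: 476.
Adding P5: each post office re-picks its cheapest; new service cost 444, saving 32.
Extra fixed cost: 16. Net change = 16 − 32 = -16.
(Totals: 688 → 672.)

Yes — net change −16 (cost falls by 16).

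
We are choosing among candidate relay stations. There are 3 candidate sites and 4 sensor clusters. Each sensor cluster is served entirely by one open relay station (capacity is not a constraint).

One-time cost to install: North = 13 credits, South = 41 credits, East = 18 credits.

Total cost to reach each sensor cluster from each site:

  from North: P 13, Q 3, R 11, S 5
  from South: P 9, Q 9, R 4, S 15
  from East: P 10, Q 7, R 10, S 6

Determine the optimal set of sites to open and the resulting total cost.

Open North only; minimum total cost 45.

For any fixed open set, each sensor cluster goes to its cheapest open site; total = fixed + service.
{North}: P→North 13, Q→North 3, R→North 11, S→North 5. Service 32; fixed 13; total 45.
{East}: P→East 10, Q→East 7, R→East 10, S→East 6. Service 33; fixed 18; total 51.
{North, East}: service 28 + fixed 31 = 59
{North, South, East}: service 21 + fixed 72 = 93
No other subset beats 45.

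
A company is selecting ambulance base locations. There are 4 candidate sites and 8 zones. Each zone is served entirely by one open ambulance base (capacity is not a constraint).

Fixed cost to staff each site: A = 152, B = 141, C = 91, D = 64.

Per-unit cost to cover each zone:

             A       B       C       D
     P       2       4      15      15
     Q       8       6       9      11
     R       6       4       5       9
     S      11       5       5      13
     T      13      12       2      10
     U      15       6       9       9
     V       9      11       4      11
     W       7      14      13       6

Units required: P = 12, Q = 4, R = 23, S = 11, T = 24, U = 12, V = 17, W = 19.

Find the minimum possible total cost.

Minimum total cost: 817

For any fixed open set, each zone goes to its cheapest open site; total = fixed + service.
{B, C, D}: P→B 4·12=48, Q→B 6·4=24, R→B 4·23=92, S→B 5·11=55, T→C 2·24=48, U→B 6·12=72, V→C 4·17=68, W→D 6·19=114. Service 521; fixed 296; total 817.
{A, C}: P→A 2·12=24, Q→A 8·4=32, R→C 5·23=115, S→C 5·11=55, T→C 2·24=48, U→C 9·12=108, V→C 4·17=68, W→A 7·19=133. Service 583; fixed 243; total 826.
{A, C, D}: P→A 2·12=24, Q→A 8·4=32, R→C 5·23=115, S→C 5·11=55, T→C 2·24=48, U→C 9·12=108, V→C 4·17=68, W→D 6·19=114. Service 564; fixed 307; total 871.
{A, B, C, D}: service 497 + fixed 448 = 945
(All 15 nonempty subsets were checked; B, C and D is lowest.)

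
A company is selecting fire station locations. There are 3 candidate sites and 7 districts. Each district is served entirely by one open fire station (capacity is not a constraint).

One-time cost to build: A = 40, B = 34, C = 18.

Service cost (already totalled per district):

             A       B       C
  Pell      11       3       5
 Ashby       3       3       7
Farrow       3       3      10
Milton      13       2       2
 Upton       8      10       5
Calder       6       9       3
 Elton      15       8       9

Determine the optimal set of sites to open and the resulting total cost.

For any fixed open set, each district goes to its cheapest open site; total = fixed + service.
{C}: Pell→C 5, Ashby→C 7, Farrow→C 10, Milton→C 2, Upton→C 5, Calder→C 3, Elton→C 9. Service 41; fixed 18; total 59.
{B}: service 38 + fixed 34 = 72
{B, C}: service 27 + fixed 52 = 79
{A, B, C}: Pell→B 3, Ashby→A 3, Farrow→A 3, Milton→B 2, Upton→C 5, Calder→C 3, Elton→B 8. Service 27; fixed 92; total 119.
No other subset beats 59.

Open C only; minimum total cost 59.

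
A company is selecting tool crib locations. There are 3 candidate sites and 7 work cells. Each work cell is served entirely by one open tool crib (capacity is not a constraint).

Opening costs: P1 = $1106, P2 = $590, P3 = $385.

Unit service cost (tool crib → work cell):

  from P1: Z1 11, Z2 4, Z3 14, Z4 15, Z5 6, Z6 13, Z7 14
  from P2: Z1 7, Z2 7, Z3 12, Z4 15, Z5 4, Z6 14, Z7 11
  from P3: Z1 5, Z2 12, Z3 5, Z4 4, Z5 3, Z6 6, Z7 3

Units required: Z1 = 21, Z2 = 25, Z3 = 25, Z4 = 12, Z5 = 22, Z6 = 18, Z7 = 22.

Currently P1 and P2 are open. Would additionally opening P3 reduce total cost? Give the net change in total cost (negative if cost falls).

Current service cost with {P1, P2}: 1291.
Adding P3: each work cell re-picks its cheapest; new service cost 618, saving 673.
Extra fixed cost: 385. Net change = 385 − 673 = -288.
(Totals: 2987 → 2699.)

Yes — net change −288 (cost falls by 288).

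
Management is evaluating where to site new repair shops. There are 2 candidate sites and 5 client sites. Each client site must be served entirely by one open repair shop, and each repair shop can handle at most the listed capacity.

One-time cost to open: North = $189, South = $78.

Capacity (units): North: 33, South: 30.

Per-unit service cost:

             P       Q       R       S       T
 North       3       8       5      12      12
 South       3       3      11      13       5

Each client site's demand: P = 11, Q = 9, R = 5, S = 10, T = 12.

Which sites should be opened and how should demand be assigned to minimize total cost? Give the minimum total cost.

Open {North, South}: P→North 3·11=33, Q→South 3·9=27, R→North 5·5=25, S→North 12·10=120, T→South 5·12=60.
Loads: North carries 26/33, South carries 21/30. Service 265; fixed 267; total 532.
Next best feasible plan costs 562.

Minimum total cost: 532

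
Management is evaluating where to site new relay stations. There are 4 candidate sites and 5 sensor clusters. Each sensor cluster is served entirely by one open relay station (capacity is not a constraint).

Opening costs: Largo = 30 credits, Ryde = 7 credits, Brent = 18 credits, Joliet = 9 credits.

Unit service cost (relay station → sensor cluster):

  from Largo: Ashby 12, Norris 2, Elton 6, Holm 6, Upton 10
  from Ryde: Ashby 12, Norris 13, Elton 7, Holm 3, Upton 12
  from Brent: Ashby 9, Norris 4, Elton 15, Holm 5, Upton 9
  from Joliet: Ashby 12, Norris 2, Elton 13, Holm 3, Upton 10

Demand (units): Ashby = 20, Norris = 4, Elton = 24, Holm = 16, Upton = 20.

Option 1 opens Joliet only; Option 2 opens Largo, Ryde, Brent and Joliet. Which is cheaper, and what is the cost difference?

Option 2 is cheaper by 193.

Option 1: {Joliet}: Ashby→Joliet 12·20=240, Norris→Joliet 2·4=8, Elton→Joliet 13·24=312, Holm→Joliet 3·16=48, Upton→Joliet 10·20=200. Service 808; fixed 9; total 817.
Option 2: {Largo, Ryde, Brent, Joliet}: Ashby→Brent 9·20=180, Norris→Largo 2·4=8, Elton→Largo 6·24=144, Holm→Ryde 3·16=48, Upton→Brent 9·20=180. Service 560; fixed 64; total 624.
Difference: |817 − 624| = 193.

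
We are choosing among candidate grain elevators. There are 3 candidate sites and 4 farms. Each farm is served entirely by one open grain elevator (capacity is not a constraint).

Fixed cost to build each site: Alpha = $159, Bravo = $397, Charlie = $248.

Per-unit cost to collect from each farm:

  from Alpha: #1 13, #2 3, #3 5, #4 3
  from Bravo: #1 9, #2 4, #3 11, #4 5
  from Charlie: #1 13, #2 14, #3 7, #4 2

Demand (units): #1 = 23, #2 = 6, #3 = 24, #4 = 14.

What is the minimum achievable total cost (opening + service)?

Minimum total cost: 638

For any fixed open set, each farm goes to its cheapest open site; total = fixed + service.
{Alpha}: #1→Alpha 13·23=299, #2→Alpha 3·6=18, #3→Alpha 5·24=120, #4→Alpha 3·14=42. Service 479; fixed 159; total 638.
{Charlie}: #1→Charlie 13·23=299, #2→Charlie 14·6=84, #3→Charlie 7·24=168, #4→Charlie 2·14=28. Service 579; fixed 248; total 827.
{Alpha, Charlie}: service 465 + fixed 407 = 872
{Alpha, Bravo, Charlie}: service 373 + fixed 804 = 1177
No other subset beats 638.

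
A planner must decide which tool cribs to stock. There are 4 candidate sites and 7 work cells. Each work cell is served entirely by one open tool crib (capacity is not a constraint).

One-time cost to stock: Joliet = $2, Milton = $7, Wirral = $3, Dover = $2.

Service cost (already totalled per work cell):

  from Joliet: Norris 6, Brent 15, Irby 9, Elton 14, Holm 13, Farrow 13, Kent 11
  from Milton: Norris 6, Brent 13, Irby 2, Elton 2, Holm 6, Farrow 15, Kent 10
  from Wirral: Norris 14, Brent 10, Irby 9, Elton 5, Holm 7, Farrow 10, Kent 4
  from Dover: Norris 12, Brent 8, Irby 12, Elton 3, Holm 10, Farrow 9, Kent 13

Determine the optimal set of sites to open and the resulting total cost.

For any fixed open set, each work cell goes to its cheapest open site; total = fixed + service.
{Milton, Wirral, Dover}: Norris→Milton 6, Brent→Dover 8, Irby→Milton 2, Elton→Milton 2, Holm→Milton 6, Farrow→Dover 9, Kent→Wirral 4. Service 37; fixed 12; total 49.
{Milton, Wirral}: service 40 + fixed 10 = 50
{Joliet, Milton, Wirral, Dover}: service 37 + fixed 14 = 51
{Joliet}: Norris→Joliet 6, Brent→Joliet 15, Irby→Joliet 9, Elton→Joliet 14, Holm→Joliet 13, Farrow→Joliet 13, Kent→Joliet 11. Service 81; fixed 2; total 83.
(All 15 nonempty subsets were checked; Milton, Wirral and Dover is lowest.)

Open Milton, Wirral and Dover; minimum total cost 49.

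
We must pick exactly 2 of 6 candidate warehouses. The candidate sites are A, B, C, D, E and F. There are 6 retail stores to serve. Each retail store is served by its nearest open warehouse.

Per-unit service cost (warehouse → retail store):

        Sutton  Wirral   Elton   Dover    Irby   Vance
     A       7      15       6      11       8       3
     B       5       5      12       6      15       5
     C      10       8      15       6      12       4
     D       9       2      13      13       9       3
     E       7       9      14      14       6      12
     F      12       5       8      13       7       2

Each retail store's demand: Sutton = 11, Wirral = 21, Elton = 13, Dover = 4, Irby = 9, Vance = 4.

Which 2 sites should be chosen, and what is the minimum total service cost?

Choose A and D; total service cost 325.

With exactly 2 open, each retail store uses its cheapest among the chosen.
{A, D}: Sutton→A 7·11=77, Wirral→D 2·21=42, Elton→A 6·13=78, Dover→A 11·4=44, Irby→A 8·9=72, Vance→A 3·4=12. Service cost 325.
{A, B}: service cost 346
{B, F}: service cost 359
Among all 15 size-2 choices, {A, D} is lowest.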